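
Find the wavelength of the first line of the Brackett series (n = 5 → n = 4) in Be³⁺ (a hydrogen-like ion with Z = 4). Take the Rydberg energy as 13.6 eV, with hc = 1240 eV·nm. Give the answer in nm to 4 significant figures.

The Brackett series terminates on n_f = 4; the first line has n_i = 4+1 = 5.
ΔE = 217.6 × (1/4² − 1/5²) = 4.896 eV.
λ = 1240 / 4.896 = 253.3 nm.

253.3 nm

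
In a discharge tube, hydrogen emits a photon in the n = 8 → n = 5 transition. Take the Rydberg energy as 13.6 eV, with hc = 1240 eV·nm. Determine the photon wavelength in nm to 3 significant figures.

ΔE = 13.60 × (1/5² − 1/8²) = 13.60 × 0.02438 = 0.3315 eV.
λ = hc/ΔE = 1240 / 0.3315 = 3740 nm.
This line belongs to the Pfund series.

3740 nm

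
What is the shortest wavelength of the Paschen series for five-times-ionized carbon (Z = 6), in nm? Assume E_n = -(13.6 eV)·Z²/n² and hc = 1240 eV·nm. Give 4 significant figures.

The Paschen series has lower level n_f = 3; the series limit corresponds to n_i → ∞.
ΔE_max = 13.6 × 36 / 3² = 54.40 eV.
λ_min = 1240 / 54.40 = 22.79 nm.

22.79 nm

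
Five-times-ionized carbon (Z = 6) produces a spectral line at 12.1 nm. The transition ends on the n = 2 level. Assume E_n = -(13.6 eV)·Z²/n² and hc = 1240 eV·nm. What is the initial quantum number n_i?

The photon energy is ΔE = hc/λ = 1240 / 12.1 = 102.5 eV.
With Z = 6, ΔE = 489.6 × (1/n_f² − 1/n_i²), so 1/n_f² − 1/n_i² = 0.2093.
With n_f = 2: 1/n_i² = 1/4 − 0.2093 = 0.04069, so n_i ≈ 4.96.

n_i = 5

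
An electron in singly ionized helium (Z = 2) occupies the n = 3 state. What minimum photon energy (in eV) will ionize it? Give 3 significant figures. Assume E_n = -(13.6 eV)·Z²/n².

6.04 eV

E_n = −13.6 Z²/n² = −54.40/n² eV for Z = 2.
E_3 = −54.40/9 = −6.04 eV, so ionization (to E = 0) requires 6.04 eV.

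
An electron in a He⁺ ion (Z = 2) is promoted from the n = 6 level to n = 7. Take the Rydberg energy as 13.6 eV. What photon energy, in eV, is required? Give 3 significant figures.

0.401 eV

The Bohr energies scale as Z², so for Z = 2: E_n = −54.40/n² eV.
E_7 = −54.40/49 = −1.110 eV and E_6 = −54.40/36 = −1.511 eV.
The photon energy is |E_7 − E_6| = 0.401 eV.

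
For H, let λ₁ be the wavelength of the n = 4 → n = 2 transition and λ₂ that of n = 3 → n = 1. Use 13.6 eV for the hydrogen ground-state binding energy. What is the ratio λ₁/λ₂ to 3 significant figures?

λ ∝ 1/ΔE ∝ 1/(1/n_f² − 1/n_i²), and the Z² and hc factors cancel in the ratio.
λ₁/λ₂ = (1/1² − 1/3²)/(1/2² − 1/4²) = 0.8889/0.1875 = 4.74.

4.74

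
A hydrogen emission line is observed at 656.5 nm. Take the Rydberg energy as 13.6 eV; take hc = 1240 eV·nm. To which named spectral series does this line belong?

ΔE = 1240/656.5 = 1.889 eV.
This matches 13.6 × (1/2² − 1/3²), so n_f = 2: the Balmer series.

Balmer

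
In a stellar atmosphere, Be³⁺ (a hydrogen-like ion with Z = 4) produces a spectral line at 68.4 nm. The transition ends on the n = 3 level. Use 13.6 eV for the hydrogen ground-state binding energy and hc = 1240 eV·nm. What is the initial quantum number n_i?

n_i = 6

The photon energy is ΔE = hc/λ = 1240 / 68.4 = 18.13 eV.
With Z = 4, ΔE = 217.6 × (1/n_f² − 1/n_i²), so 1/n_f² − 1/n_i² = 0.08331.
With n_f = 3: 1/n_i² = 1/9 − 0.08331 = 0.02780, so n_i ≈ 6.00.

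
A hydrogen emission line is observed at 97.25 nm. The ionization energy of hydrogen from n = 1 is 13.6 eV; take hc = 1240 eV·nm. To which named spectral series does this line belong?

ΔE = 1240/97.25 = 12.75 eV.
This matches 13.6 × (1/1² − 1/4²), so n_f = 1: the Lyman series.

Lyman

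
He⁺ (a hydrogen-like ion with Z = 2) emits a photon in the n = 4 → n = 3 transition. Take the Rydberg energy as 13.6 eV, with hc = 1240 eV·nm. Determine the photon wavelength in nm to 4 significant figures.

468.9 nm

For Z = 2 the level energies scale as Z², so the effective Rydberg energy is 13.6 × 4 = 54.40 eV.
ΔE = 54.40 × (1/3² − 1/4²) = 54.40 × 0.04861 = 2.644 eV.
λ = hc/ΔE = 1240 / 2.644 = 468.9 nm.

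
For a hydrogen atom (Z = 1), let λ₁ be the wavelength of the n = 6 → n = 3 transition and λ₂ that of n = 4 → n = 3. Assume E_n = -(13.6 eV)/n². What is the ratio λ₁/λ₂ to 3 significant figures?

0.583

λ ∝ 1/ΔE ∝ 1/(1/n_f² − 1/n_i²), and the Z² and hc factors cancel in the ratio.
λ₁/λ₂ = (1/3² − 1/4²)/(1/3² − 1/6²) = 0.04861/0.08333 = 0.583.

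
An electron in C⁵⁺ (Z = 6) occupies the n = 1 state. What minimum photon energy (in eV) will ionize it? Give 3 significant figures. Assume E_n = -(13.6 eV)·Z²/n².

E_n = −13.6 Z²/n² = −489.6/n² eV for Z = 6.
E_1 = −489.6/1 = −490 eV, so ionization (to E = 0) requires 490 eV.

490 eV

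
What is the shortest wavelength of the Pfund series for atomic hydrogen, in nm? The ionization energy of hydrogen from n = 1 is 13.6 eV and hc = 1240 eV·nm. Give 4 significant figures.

2279 nm

The Pfund series has lower level n_f = 5; the series limit corresponds to n_i → ∞.
ΔE_max = 13.6 × 1 / 5² = 0.5440 eV.
λ_min = 1240 / 0.5440 = 2279 nm.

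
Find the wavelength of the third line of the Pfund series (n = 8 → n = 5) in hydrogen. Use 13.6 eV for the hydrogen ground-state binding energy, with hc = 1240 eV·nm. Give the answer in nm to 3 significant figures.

The Pfund series terminates on n_f = 5; the third line has n_i = 5+3 = 8.
ΔE = 13.60 × (1/5² − 1/8²) = 0.3315 eV.
λ = 1240 / 0.3315 = 3740 nm.

3740 nm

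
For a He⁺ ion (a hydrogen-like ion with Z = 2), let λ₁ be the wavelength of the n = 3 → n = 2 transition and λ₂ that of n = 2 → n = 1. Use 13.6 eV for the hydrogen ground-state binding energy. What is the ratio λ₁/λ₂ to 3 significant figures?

λ ∝ 1/ΔE ∝ 1/(1/n_f² − 1/n_i²), and the Z² and hc factors cancel in the ratio.
λ₁/λ₂ = (1/1² − 1/2²)/(1/2² − 1/3²) = 0.7500/0.1389 = 5.40.

5.40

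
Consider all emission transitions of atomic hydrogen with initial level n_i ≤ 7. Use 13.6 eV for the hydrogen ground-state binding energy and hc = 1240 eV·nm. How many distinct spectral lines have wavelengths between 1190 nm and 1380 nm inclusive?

1

Enumerate all n_i → n_f pairs with 1 ≤ n_f < n_i ≤ 7 and compute λ = 1240 / [13.6·1·(1/n_f² − 1/n_i²)].
Lines falling in [1190, 1380] nm: 5→3 (1282 nm).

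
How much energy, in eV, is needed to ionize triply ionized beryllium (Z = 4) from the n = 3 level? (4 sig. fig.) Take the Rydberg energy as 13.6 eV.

E_n = −13.6 Z²/n² = −217.6/n² eV for Z = 4.
E_3 = −217.6/9 = −24.18 eV, so ionization (to E = 0) requires 24.18 eV.

24.18 eV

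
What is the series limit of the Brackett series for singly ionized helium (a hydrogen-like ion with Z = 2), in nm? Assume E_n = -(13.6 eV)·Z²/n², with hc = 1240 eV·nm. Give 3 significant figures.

365 nm

The Brackett series has lower level n_f = 4; the series limit corresponds to n_i → ∞.
ΔE_max = 13.6 × 4 / 4² = 3.400 eV.
λ_min = 1240 / 3.400 = 365 nm.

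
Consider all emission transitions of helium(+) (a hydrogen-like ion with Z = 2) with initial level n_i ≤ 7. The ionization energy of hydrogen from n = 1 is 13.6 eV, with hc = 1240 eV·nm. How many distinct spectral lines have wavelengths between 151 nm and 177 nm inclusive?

1

Enumerate all n_i → n_f pairs with 1 ≤ n_f < n_i ≤ 7 and compute λ = 1240 / [13.6·4·(1/n_f² − 1/n_i²)].
Lines falling in [151, 177] nm: 3→2 (164.1 nm).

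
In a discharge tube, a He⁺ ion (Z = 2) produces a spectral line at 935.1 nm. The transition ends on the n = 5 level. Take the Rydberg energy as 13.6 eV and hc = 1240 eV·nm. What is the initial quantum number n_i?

The photon energy is ΔE = hc/λ = 1240 / 935.1 = 1.326 eV.
With Z = 2, ΔE = 54.40 × (1/n_f² − 1/n_i²), so 1/n_f² − 1/n_i² = 0.02438.
With n_f = 5: 1/n_i² = 1/25 − 0.02438 = 0.01562, so n_i ≈ 8.00.

n_i = 8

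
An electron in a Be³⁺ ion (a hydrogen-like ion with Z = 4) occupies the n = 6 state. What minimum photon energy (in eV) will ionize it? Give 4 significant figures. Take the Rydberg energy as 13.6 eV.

E_n = −13.6 Z²/n² = −217.6/n² eV for Z = 4.
E_6 = −217.6/36 = −6.044 eV, so ionization (to E = 0) requires 6.044 eV.

6.044 eV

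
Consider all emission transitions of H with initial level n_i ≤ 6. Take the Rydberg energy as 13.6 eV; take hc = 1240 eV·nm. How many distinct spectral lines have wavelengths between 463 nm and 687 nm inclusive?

Enumerate all n_i → n_f pairs with 1 ≤ n_f < n_i ≤ 6 and compute λ = 1240 / [13.6·1·(1/n_f² − 1/n_i²)].
Lines falling in [463, 687] nm: 4→2 (486.3 nm), 3→2 (656.5 nm).

2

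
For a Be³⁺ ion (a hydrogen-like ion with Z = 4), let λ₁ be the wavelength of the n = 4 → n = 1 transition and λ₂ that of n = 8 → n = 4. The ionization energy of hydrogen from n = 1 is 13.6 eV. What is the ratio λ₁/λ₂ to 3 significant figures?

λ ∝ 1/ΔE ∝ 1/(1/n_f² − 1/n_i²), and the Z² and hc factors cancel in the ratio.
λ₁/λ₂ = (1/4² − 1/8²)/(1/1² − 1/4²) = 0.04688/0.9375 = 0.0500.

0.0500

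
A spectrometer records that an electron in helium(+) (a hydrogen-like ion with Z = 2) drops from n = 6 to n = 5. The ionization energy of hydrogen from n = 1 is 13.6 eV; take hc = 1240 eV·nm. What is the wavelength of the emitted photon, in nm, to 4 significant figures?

1865 nm

For Z = 2 the level energies scale as Z², so the effective Rydberg energy is 13.6 × 4 = 54.40 eV.
ΔE = 54.40 × (1/5² − 1/6²) = 54.40 × 0.01222 = 0.6649 eV.
λ = hc/ΔE = 1240 / 0.6649 = 1865 nm.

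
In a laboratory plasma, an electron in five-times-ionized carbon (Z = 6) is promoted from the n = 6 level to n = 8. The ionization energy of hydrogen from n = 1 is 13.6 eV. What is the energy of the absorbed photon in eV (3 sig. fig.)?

5.95 eV

The Bohr energies scale as Z², so for Z = 6: E_n = −489.6/n² eV.
E_8 = −489.6/64 = −7.650 eV and E_6 = −489.6/36 = −13.60 eV.
The photon energy is |E_8 − E_6| = 5.95 eV.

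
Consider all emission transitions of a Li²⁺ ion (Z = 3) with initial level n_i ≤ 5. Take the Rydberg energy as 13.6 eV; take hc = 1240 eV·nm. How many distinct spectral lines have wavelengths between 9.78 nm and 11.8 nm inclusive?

3

Enumerate all n_i → n_f pairs with 1 ≤ n_f < n_i ≤ 5 and compute λ = 1240 / [13.6·9·(1/n_f² − 1/n_i²)].
Lines falling in [9.78, 11.8] nm: 5→1 (10.55 nm), 4→1 (10.81 nm), 3→1 (11.40 nm).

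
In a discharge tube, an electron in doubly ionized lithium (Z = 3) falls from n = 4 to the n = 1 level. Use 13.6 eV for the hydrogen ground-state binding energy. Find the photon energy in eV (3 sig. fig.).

The Bohr energies scale as Z², so for Z = 3: E_n = −122.4/n² eV.
E_4 = −122.4/16 = −7.650 eV and E_1 = −122.4/1 = −122.4 eV.
The photon energy is |E_4 − E_1| = 115 eV.

115 eV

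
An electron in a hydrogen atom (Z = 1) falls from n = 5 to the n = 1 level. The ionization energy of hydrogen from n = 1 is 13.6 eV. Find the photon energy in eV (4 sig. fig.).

13.06 eV

E_5 = −13.60/25 = −0.5440 eV and E_1 = −13.60/1 = −13.60 eV.
The photon energy is |E_5 − E_1| = 13.06 eV.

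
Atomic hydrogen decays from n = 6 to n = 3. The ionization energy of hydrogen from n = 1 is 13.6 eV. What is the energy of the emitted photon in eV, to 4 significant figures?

E_6 = −13.60/36 = −0.3778 eV and E_3 = −13.60/9 = −1.511 eV.
The photon energy is |E_6 − E_3| = 1.133 eV.

1.133 eV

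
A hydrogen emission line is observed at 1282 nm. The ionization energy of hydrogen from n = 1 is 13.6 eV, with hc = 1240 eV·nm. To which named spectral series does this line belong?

Paschen

ΔE = 1240/1282 = 0.9672 eV.
This matches 13.6 × (1/3² − 1/5²), so n_f = 3: the Paschen series.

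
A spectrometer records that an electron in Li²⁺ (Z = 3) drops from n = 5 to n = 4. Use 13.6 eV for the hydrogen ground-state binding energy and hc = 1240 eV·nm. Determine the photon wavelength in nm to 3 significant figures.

450 nm

For Z = 3 the level energies scale as Z², so the effective Rydberg energy is 13.6 × 9 = 122.4 eV.
ΔE = 122.4 × (1/4² − 1/5²) = 122.4 × 0.02250 = 2.754 eV.
λ = hc/ΔE = 1240 / 2.754 = 450 nm.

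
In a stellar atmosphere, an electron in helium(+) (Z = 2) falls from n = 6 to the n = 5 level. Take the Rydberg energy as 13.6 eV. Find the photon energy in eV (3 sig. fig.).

0.665 eV

The Bohr energies scale as Z², so for Z = 2: E_n = −54.40/n² eV.
E_6 = −54.40/36 = −1.511 eV and E_5 = −54.40/25 = −2.176 eV.
The photon energy is |E_6 − E_5| = 0.665 eV.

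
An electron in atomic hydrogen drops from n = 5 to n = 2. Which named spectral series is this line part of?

The series is set by the lower level: n_f = 2 is the Balmer series.

Balmer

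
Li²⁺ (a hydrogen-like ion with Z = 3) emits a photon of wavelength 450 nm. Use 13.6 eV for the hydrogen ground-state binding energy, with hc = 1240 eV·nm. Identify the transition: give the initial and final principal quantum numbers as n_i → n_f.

n_i = 5, n_f = 4

The photon energy is ΔE = hc/λ = 1240 / 450 = 2.756 eV.
With Z = 3, ΔE = 122.4 × (1/n_f² − 1/n_i²), so 1/n_f² − 1/n_i² = 0.02251.
Trying n_f = 4 gives 1/n_i² = 0.03999, i.e. n_i ≈ 5; this pair matches.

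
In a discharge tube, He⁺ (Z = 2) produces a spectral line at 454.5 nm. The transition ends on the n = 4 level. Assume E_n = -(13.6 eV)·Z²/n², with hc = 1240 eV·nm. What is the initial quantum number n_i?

The photon energy is ΔE = hc/λ = 1240 / 454.5 = 2.728 eV.
With Z = 2, ΔE = 54.40 × (1/n_f² − 1/n_i²), so 1/n_f² − 1/n_i² = 0.05015.
With n_f = 4: 1/n_i² = 1/16 − 0.05015 = 0.01235, so n_i ≈ 9.00.

n_i = 9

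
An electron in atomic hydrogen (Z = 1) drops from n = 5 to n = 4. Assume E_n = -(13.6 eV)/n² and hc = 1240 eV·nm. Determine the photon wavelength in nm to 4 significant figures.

ΔE = 13.60 × (1/4² − 1/5²) = 13.60 × 0.02250 = 0.3060 eV.
λ = hc/ΔE = 1240 / 0.3060 = 4052 nm.
This line belongs to the Brackett series.

4052 nm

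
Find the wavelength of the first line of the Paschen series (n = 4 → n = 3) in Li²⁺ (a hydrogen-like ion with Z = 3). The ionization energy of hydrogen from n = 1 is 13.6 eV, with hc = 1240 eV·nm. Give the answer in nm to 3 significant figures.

208 nm

The Paschen series terminates on n_f = 3; the first line has n_i = 3+1 = 4.
ΔE = 122.4 × (1/3² − 1/4²) = 5.950 eV.
λ = 1240 / 5.950 = 208 nm.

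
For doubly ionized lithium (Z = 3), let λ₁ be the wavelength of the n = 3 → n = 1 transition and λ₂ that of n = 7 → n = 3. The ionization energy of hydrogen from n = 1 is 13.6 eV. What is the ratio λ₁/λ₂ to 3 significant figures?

0.102

λ ∝ 1/ΔE ∝ 1/(1/n_f² − 1/n_i²), and the Z² and hc factors cancel in the ratio.
λ₁/λ₂ = (1/3² − 1/7²)/(1/1² − 1/3²) = 0.09070/0.8889 = 0.102.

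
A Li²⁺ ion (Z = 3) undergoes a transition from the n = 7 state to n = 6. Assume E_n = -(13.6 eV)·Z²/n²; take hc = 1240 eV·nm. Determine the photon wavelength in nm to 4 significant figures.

1375 nm

For Z = 3 the level energies scale as Z², so the effective Rydberg energy is 13.6 × 9 = 122.4 eV.
ΔE = 122.4 × (1/6² − 1/7²) = 122.4 × 0.007370 = 0.9020 eV.
λ = hc/ΔE = 1240 / 0.9020 = 1375 nm.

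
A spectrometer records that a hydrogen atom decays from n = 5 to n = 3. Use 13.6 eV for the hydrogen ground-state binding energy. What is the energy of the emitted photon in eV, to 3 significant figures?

E_5 = −13.60/25 = −0.5440 eV and E_3 = −13.60/9 = −1.511 eV.
The photon energy is |E_5 − E_3| = 0.967 eV.

0.967 eV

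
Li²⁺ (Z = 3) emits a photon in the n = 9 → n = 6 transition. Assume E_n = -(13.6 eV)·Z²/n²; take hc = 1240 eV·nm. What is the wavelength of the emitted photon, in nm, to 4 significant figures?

656.5 nm

For Z = 3 the level energies scale as Z², so the effective Rydberg energy is 13.6 × 9 = 122.4 eV.
ΔE = 122.4 × (1/6² − 1/9²) = 122.4 × 0.01543 = 1.889 eV.
λ = hc/ΔE = 1240 / 1.889 = 656.5 nm.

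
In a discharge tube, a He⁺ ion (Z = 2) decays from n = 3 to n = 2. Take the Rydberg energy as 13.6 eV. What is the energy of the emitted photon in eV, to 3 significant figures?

7.56 eV

The Bohr energies scale as Z², so for Z = 2: E_n = −54.40/n² eV.
E_3 = −54.40/9 = −6.044 eV and E_2 = −54.40/4 = −13.60 eV.
The photon energy is |E_3 − E_2| = 7.56 eV.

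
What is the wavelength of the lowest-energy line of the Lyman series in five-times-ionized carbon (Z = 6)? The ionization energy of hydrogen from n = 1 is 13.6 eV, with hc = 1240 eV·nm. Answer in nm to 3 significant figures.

The Lyman series terminates on n_f = 1; the first line has n_i = 1+1 = 2.
ΔE = 489.6 × (1/1² − 1/2²) = 367.2 eV.
λ = 1240 / 367.2 = 3.38 nm.

3.38 nm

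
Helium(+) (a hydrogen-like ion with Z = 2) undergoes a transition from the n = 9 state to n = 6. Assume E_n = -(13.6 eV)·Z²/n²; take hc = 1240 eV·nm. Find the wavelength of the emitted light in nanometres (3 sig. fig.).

For Z = 2 the level energies scale as Z², so the effective Rydberg energy is 13.6 × 4 = 54.40 eV.
ΔE = 54.40 × (1/6² − 1/9²) = 54.40 × 0.01543 = 0.8395 eV.
λ = hc/ΔE = 1240 / 0.8395 = 1480 nm.

1480 nm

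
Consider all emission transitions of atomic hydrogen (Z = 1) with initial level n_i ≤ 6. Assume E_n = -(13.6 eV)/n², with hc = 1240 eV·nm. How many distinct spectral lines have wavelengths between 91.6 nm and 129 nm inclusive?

Enumerate all n_i → n_f pairs with 1 ≤ n_f < n_i ≤ 6 and compute λ = 1240 / [13.6·1·(1/n_f² − 1/n_i²)].
Lines falling in [91.6, 129] nm: 6→1 (93.78 nm), 5→1 (94.98 nm), 4→1 (97.25 nm), 3→1 (102.6 nm), 2→1 (121.6 nm).

5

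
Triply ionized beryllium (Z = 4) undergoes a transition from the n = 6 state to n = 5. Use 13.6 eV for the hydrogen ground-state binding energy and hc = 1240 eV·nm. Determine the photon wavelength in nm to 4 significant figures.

For Z = 4 the level energies scale as Z², so the effective Rydberg energy is 13.6 × 16 = 217.6 eV.
ΔE = 217.6 × (1/5² − 1/6²) = 217.6 × 0.01222 = 2.660 eV.
λ = hc/ΔE = 1240 / 2.660 = 466.2 nm.

466.2 nm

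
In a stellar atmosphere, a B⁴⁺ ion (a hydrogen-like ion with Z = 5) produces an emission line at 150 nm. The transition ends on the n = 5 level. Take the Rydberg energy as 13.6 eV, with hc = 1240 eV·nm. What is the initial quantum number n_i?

n_i = 8

The photon energy is ΔE = hc/λ = 1240 / 150 = 8.267 eV.
With Z = 5, ΔE = 340.0 × (1/n_f² − 1/n_i²), so 1/n_f² − 1/n_i² = 0.02431.
With n_f = 5: 1/n_i² = 1/25 − 0.02431 = 0.01569, so n_i ≈ 7.98.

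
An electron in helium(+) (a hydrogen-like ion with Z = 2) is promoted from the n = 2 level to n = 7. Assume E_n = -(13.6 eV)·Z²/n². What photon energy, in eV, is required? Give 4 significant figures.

The Bohr energies scale as Z², so for Z = 2: E_n = −54.40/n² eV.
E_7 = −54.40/49 = −1.110 eV and E_2 = −54.40/4 = −13.60 eV.
The photon energy is |E_7 − E_2| = 12.49 eV.

12.49 eV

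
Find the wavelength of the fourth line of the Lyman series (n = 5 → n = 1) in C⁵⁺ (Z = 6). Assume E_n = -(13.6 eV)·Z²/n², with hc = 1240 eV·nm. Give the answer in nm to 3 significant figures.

The Lyman series terminates on n_f = 1; the fourth line has n_i = 1+4 = 5.
ΔE = 489.6 × (1/1² − 1/5²) = 470.0 eV.
λ = 1240 / 470.0 = 2.64 nm.

2.64 nm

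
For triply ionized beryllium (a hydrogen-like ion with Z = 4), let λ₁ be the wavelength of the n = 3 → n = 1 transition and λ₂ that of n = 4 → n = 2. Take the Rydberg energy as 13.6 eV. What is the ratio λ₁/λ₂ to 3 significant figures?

0.211

λ ∝ 1/ΔE ∝ 1/(1/n_f² − 1/n_i²), and the Z² and hc factors cancel in the ratio.
λ₁/λ₂ = (1/2² − 1/4²)/(1/1² − 1/3²) = 0.1875/0.8889 = 0.211.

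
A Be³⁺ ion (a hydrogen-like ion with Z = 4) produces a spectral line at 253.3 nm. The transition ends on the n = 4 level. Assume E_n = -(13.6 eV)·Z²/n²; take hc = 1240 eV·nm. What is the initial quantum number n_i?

The photon energy is ΔE = hc/λ = 1240 / 253.3 = 4.895 eV.
With Z = 4, ΔE = 217.6 × (1/n_f² − 1/n_i²), so 1/n_f² − 1/n_i² = 0.02250.
With n_f = 4: 1/n_i² = 1/16 − 0.02250 = 0.04000, so n_i ≈ 5.00.

n_i = 5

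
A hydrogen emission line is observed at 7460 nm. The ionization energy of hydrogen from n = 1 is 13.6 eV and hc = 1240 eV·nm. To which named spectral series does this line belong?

Pfund

ΔE = 1240/7460 = 0.1662 eV.
This matches 13.6 × (1/5² − 1/6²), so n_f = 5: the Pfund series.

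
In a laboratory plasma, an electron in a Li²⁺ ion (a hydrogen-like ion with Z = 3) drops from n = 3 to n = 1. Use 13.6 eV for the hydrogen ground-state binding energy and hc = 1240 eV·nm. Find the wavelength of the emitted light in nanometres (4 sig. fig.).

11.40 nm

For Z = 3 the level energies scale as Z², so the effective Rydberg energy is 13.6 × 9 = 122.4 eV.
ΔE = 122.4 × (1/1² − 1/3²) = 122.4 × 0.8889 = 108.8 eV.
λ = hc/ΔE = 1240 / 108.8 = 11.40 nm.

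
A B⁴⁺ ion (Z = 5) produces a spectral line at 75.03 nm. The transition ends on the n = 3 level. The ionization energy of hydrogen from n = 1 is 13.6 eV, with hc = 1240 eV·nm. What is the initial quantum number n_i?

The photon energy is ΔE = hc/λ = 1240 / 75.03 = 16.53 eV.
With Z = 5, ΔE = 340.0 × (1/n_f² − 1/n_i²), so 1/n_f² − 1/n_i² = 0.04861.
With n_f = 3: 1/n_i² = 1/9 − 0.04861 = 0.06250, so n_i ≈ 4.00.

n_i = 4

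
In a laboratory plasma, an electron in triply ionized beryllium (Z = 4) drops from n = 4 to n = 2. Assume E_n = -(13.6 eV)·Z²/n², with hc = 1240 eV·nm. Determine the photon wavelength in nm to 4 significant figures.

30.39 nm

For Z = 4 the level energies scale as Z², so the effective Rydberg energy is 13.6 × 16 = 217.6 eV.
ΔE = 217.6 × (1/2² − 1/4²) = 217.6 × 0.1875 = 40.80 eV.
λ = hc/ΔE = 1240 / 40.80 = 30.39 nm.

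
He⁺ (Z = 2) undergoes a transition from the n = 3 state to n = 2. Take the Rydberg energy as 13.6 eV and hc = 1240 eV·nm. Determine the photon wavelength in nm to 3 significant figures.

164 nm

For Z = 2 the level energies scale as Z², so the effective Rydberg energy is 13.6 × 4 = 54.40 eV.
ΔE = 54.40 × (1/2² − 1/3²) = 54.40 × 0.1389 = 7.556 eV.
λ = hc/ΔE = 1240 / 7.556 = 164 nm.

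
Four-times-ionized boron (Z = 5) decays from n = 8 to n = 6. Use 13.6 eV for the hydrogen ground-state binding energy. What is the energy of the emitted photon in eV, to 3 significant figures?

The Bohr energies scale as Z², so for Z = 5: E_n = −340.0/n² eV.
E_8 = −340.0/64 = −5.313 eV and E_6 = −340.0/36 = −9.444 eV.
The photon energy is |E_8 − E_6| = 4.13 eV.

4.13 eV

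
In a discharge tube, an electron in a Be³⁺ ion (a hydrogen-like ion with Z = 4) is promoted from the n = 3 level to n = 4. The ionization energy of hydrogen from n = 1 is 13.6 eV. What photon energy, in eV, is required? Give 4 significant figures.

10.58 eV

The Bohr energies scale as Z², so for Z = 4: E_n = −217.6/n² eV.
E_4 = −217.6/16 = −13.60 eV and E_3 = −217.6/9 = −24.18 eV.
The photon energy is |E_4 − E_3| = 10.58 eV.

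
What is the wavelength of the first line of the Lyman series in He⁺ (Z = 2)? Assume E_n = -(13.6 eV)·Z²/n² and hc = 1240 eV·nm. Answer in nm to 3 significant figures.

30.4 nm

The Lyman series terminates on n_f = 1; the first line has n_i = 1+1 = 2.
ΔE = 54.40 × (1/1² − 1/2²) = 40.80 eV.
λ = 1240 / 40.80 = 30.4 nm.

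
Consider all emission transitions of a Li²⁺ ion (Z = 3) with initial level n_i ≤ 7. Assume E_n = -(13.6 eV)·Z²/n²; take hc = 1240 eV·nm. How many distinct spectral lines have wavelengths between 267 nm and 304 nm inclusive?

1

Enumerate all n_i → n_f pairs with 1 ≤ n_f < n_i ≤ 7 and compute λ = 1240 / [13.6·9·(1/n_f² − 1/n_i²)].
Lines falling in [267, 304] nm: 6→4 (291.8 nm).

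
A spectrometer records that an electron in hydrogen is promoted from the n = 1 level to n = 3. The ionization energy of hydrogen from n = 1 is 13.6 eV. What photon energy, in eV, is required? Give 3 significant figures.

E_3 = −13.60/9 = −1.511 eV and E_1 = −13.60/1 = −13.60 eV.
The photon energy is |E_3 − E_1| = 12.1 eV.

12.1 eV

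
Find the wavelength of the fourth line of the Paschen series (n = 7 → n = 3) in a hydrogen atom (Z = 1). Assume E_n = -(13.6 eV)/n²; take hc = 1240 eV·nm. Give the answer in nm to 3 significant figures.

The Paschen series terminates on n_f = 3; the fourth line has n_i = 3+4 = 7.
ΔE = 13.60 × (1/3² − 1/7²) = 1.234 eV.
λ = 1240 / 1.234 = 1010 nm.

1010 nm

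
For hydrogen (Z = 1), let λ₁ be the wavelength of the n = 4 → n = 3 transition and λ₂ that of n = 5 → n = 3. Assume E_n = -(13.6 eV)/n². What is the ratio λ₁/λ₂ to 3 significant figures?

λ ∝ 1/ΔE ∝ 1/(1/n_f² − 1/n_i²), and the Z² and hc factors cancel in the ratio.
λ₁/λ₂ = (1/3² − 1/5²)/(1/3² − 1/4²) = 0.07111/0.04861 = 1.46.

1.46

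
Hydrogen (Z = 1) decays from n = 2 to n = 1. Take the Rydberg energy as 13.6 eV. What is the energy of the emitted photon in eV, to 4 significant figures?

E_2 = −13.60/4 = −3.400 eV and E_1 = −13.60/1 = −13.60 eV.
The photon energy is |E_2 − E_1| = 10.20 eV.

10.20 eV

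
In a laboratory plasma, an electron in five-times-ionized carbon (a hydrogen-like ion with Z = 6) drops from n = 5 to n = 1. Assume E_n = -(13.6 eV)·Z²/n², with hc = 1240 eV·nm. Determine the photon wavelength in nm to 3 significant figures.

For Z = 6 the level energies scale as Z², so the effective Rydberg energy is 13.6 × 36 = 489.6 eV.
ΔE = 489.6 × (1/1² − 1/5²) = 489.6 × 0.9600 = 470.0 eV.
λ = hc/ΔE = 1240 / 470.0 = 2.64 nm.

2.64 nm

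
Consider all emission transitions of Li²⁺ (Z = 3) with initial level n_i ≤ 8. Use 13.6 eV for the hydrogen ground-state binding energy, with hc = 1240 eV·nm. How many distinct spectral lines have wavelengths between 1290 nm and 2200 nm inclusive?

Enumerate all n_i → n_f pairs with 1 ≤ n_f < n_i ≤ 8 and compute λ = 1240 / [13.6·9·(1/n_f² − 1/n_i²)].
Lines falling in [1290, 2200] nm: 7→6 (1375 nm), 8→7 (2118 nm).

2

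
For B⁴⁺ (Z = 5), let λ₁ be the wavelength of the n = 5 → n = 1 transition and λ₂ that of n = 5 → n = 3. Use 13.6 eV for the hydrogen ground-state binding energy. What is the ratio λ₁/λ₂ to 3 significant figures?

0.0741

λ ∝ 1/ΔE ∝ 1/(1/n_f² − 1/n_i²), and the Z² and hc factors cancel in the ratio.
λ₁/λ₂ = (1/3² − 1/5²)/(1/1² − 1/5²) = 0.07111/0.9600 = 0.0741.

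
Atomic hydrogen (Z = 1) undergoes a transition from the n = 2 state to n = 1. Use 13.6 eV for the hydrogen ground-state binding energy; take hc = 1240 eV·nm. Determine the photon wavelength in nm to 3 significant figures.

122 nm

ΔE = 13.60 × (1/1² − 1/2²) = 13.60 × 0.7500 = 10.20 eV.
λ = hc/ΔE = 1240 / 10.20 = 122 nm.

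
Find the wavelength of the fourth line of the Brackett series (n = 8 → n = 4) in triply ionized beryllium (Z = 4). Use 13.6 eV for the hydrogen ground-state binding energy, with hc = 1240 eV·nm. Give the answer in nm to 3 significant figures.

The Brackett series terminates on n_f = 4; the fourth line has n_i = 4+4 = 8.
ΔE = 217.6 × (1/4² − 1/8²) = 10.20 eV.
λ = 1240 / 10.20 = 122 nm.

122 nm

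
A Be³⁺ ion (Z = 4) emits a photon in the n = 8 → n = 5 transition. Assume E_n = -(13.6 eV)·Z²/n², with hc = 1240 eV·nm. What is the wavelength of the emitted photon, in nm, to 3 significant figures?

234 nm

For Z = 4 the level energies scale as Z², so the effective Rydberg energy is 13.6 × 16 = 217.6 eV.
ΔE = 217.6 × (1/5² − 1/8²) = 217.6 × 0.02438 = 5.304 eV.
λ = hc/ΔE = 1240 / 5.304 = 234 nm.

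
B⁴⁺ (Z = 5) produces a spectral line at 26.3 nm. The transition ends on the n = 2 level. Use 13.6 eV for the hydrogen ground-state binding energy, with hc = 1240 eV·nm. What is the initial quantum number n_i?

n_i = 3

The photon energy is ΔE = hc/λ = 1240 / 26.3 = 47.15 eV.
With Z = 5, ΔE = 340.0 × (1/n_f² − 1/n_i²), so 1/n_f² − 1/n_i² = 0.1387.
With n_f = 2: 1/n_i² = 1/4 − 0.1387 = 0.1113, so n_i ≈ 3.00.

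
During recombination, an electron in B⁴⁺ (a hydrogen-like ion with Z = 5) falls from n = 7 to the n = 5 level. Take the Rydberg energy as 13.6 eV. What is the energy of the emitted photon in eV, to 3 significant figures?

6.66 eV

The Bohr energies scale as Z², so for Z = 5: E_n = −340.0/n² eV.
E_7 = −340.0/49 = −6.939 eV and E_5 = −340.0/25 = −13.60 eV.
The photon energy is |E_7 − E_5| = 6.66 eV.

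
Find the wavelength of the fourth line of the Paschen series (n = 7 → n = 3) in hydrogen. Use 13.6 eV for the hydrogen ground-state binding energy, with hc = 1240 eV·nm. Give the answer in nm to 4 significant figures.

1005 nm

The Paschen series terminates on n_f = 3; the fourth line has n_i = 3+4 = 7.
ΔE = 13.60 × (1/3² − 1/7²) = 1.234 eV.
λ = 1240 / 1.234 = 1005 nm.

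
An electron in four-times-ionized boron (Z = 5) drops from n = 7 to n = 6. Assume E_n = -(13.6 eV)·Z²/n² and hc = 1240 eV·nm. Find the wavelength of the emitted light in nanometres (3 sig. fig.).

495 nm

For Z = 5 the level energies scale as Z², so the effective Rydberg energy is 13.6 × 25 = 340.0 eV.
ΔE = 340.0 × (1/6² − 1/7²) = 340.0 × 0.007370 = 2.506 eV.
λ = hc/ΔE = 1240 / 2.506 = 495 nm.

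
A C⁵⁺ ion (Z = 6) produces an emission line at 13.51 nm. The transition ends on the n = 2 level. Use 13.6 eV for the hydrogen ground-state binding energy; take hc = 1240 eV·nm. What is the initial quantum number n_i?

n_i = 4

The photon energy is ΔE = hc/λ = 1240 / 13.51 = 91.78 eV.
With Z = 6, ΔE = 489.6 × (1/n_f² − 1/n_i²), so 1/n_f² − 1/n_i² = 0.1875.
With n_f = 2: 1/n_i² = 1/4 − 0.1875 = 0.06253, so n_i ≈ 4.00.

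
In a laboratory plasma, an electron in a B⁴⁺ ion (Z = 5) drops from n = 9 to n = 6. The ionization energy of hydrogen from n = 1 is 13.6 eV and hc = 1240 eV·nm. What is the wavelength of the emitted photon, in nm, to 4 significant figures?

For Z = 5 the level energies scale as Z², so the effective Rydberg energy is 13.6 × 25 = 340.0 eV.
ΔE = 340.0 × (1/6² − 1/9²) = 340.0 × 0.01543 = 5.247 eV.
λ = hc/ΔE = 1240 / 5.247 = 236.3 nm.

236.3 nm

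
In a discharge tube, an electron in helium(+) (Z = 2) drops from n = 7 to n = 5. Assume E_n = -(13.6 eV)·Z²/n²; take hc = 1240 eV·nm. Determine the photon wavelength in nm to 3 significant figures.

1160 nm

For Z = 2 the level energies scale as Z², so the effective Rydberg energy is 13.6 × 4 = 54.40 eV.
ΔE = 54.40 × (1/5² − 1/7²) = 54.40 × 0.01959 = 1.066 eV.
λ = hc/ΔE = 1240 / 1.066 = 1160 nm.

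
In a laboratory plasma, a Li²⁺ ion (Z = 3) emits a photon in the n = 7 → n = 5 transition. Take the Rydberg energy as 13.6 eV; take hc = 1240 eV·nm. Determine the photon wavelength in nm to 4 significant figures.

For Z = 3 the level energies scale as Z², so the effective Rydberg energy is 13.6 × 9 = 122.4 eV.
ΔE = 122.4 × (1/5² − 1/7²) = 122.4 × 0.01959 = 2.398 eV.
λ = hc/ΔE = 1240 / 2.398 = 517.1 nm.

517.1 nm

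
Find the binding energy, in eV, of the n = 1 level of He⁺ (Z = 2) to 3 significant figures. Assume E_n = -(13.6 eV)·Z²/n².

E_n = −13.6 Z²/n² = −54.40/n² eV for Z = 2.
E_1 = −54.40/1 = −54.4 eV, so ionization (to E = 0) requires 54.4 eV.

54.4 eV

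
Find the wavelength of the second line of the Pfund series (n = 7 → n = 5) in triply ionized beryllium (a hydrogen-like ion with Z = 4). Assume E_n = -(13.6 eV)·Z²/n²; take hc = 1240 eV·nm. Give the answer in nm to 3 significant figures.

291 nm

The Pfund series terminates on n_f = 5; the second line has n_i = 5+2 = 7.
ΔE = 217.6 × (1/5² − 1/7²) = 4.263 eV.
λ = 1240 / 4.263 = 291 nm.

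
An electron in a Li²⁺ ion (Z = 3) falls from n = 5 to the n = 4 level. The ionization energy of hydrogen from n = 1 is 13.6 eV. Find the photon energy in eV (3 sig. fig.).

The Bohr energies scale as Z², so for Z = 3: E_n = −122.4/n² eV.
E_5 = −122.4/25 = −4.896 eV and E_4 = −122.4/16 = −7.650 eV.
The photon energy is |E_5 − E_4| = 2.75 eV.

2.75 eV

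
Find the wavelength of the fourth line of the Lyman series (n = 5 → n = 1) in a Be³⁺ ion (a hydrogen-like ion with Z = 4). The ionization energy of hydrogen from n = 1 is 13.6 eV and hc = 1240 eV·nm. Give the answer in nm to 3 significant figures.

The Lyman series terminates on n_f = 1; the fourth line has n_i = 1+4 = 5.
ΔE = 217.6 × (1/1² − 1/5²) = 208.9 eV.
λ = 1240 / 208.9 = 5.94 nm.

5.94 nm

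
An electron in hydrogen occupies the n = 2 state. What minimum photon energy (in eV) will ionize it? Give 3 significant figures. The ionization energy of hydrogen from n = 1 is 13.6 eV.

3.40 eV

E_2 = −13.60/4 = −3.40 eV, so ionization (to E = 0) requires 3.40 eV.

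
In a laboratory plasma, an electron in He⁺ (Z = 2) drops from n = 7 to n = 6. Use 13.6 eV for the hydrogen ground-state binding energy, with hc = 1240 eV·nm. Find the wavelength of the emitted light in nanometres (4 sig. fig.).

For Z = 2 the level energies scale as Z², so the effective Rydberg energy is 13.6 × 4 = 54.40 eV.
ΔE = 54.40 × (1/6² − 1/7²) = 54.40 × 0.007370 = 0.4009 eV.
λ = hc/ΔE = 1240 / 0.4009 = 3093 nm.

3093 nm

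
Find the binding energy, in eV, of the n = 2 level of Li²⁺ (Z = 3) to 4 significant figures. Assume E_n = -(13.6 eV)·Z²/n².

E_n = −13.6 Z²/n² = −122.4/n² eV for Z = 3.
E_2 = −122.4/4 = −30.60 eV, so ionization (to E = 0) requires 30.60 eV.

30.60 eV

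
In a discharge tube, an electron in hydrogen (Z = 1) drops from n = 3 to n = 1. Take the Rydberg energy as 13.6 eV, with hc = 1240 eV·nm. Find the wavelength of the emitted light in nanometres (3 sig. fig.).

ΔE = 13.60 × (1/1² − 1/3²) = 13.60 × 0.8889 = 12.09 eV.
λ = hc/ΔE = 1240 / 12.09 = 103 nm.

103 nm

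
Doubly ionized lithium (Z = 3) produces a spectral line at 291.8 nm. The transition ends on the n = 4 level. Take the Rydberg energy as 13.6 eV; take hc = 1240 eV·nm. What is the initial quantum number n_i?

The photon energy is ΔE = hc/λ = 1240 / 291.8 = 4.249 eV.
With Z = 3, ΔE = 122.4 × (1/n_f² − 1/n_i²), so 1/n_f² − 1/n_i² = 0.03472.
With n_f = 4: 1/n_i² = 1/16 − 0.03472 = 0.02778, so n_i ≈ 6.00.

n_i = 6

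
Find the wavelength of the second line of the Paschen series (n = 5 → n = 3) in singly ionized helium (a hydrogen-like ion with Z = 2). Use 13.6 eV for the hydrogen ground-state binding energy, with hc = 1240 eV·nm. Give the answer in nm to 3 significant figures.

321 nm

The Paschen series terminates on n_f = 3; the second line has n_i = 3+2 = 5.
ΔE = 54.40 × (1/3² − 1/5²) = 3.868 eV.
λ = 1240 / 3.868 = 321 nm.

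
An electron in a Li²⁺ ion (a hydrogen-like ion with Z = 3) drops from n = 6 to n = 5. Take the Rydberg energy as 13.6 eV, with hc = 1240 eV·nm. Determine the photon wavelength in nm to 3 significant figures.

For Z = 3 the level energies scale as Z², so the effective Rydberg energy is 13.6 × 9 = 122.4 eV.
ΔE = 122.4 × (1/5² − 1/6²) = 122.4 × 0.01222 = 1.496 eV.
λ = hc/ΔE = 1240 / 1.496 = 829 nm.

829 nm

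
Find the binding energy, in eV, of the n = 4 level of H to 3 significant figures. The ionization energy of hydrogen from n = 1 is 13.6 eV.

E_4 = −13.60/16 = −0.850 eV, so ionization (to E = 0) requires 0.850 eV.

0.850 eV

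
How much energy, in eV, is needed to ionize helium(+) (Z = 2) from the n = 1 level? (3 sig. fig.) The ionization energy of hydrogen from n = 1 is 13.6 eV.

54.4 eV

E_n = −13.6 Z²/n² = −54.40/n² eV for Z = 2.
E_1 = −54.40/1 = −54.4 eV, so ionization (to E = 0) requires 54.4 eV.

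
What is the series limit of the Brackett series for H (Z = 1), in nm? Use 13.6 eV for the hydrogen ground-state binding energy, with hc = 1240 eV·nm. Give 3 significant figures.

The Brackett series has lower level n_f = 4; the series limit corresponds to n_i → ∞.
ΔE_max = 13.6 × 1 / 4² = 0.8500 eV.
λ_min = 1240 / 0.8500 = 1460 nm.

1460 nm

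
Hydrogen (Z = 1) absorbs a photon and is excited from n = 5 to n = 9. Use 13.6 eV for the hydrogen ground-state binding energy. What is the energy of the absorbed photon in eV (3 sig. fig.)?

E_9 = −13.60/81 = −0.1679 eV and E_5 = −13.60/25 = −0.5440 eV.
The photon energy is |E_9 − E_5| = 0.376 eV.

0.376 eV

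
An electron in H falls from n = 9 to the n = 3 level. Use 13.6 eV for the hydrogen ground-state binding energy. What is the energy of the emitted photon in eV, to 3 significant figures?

E_9 = −13.60/81 = −0.1679 eV and E_3 = −13.60/9 = −1.511 eV.
The photon energy is |E_9 − E_3| = 1.34 eV.

1.34 eV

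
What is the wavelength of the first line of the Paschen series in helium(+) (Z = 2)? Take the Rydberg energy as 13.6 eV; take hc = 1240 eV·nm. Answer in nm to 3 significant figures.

The Paschen series terminates on n_f = 3; the first line has n_i = 3+1 = 4.
ΔE = 54.40 × (1/3² − 1/4²) = 2.644 eV.
λ = 1240 / 2.644 = 469 nm.

469 nm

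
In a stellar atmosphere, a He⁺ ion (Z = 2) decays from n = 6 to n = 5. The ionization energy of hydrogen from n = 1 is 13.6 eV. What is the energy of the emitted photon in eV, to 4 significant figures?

The Bohr energies scale as Z², so for Z = 2: E_n = −54.40/n² eV.
E_6 = −54.40/36 = −1.511 eV and E_5 = −54.40/25 = −2.176 eV.
The photon energy is |E_6 − E_5| = 0.6649 eV.

0.6649 eV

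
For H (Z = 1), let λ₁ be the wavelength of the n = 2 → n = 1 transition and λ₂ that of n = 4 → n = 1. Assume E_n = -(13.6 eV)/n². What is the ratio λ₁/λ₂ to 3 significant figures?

λ ∝ 1/ΔE ∝ 1/(1/n_f² − 1/n_i²), and the Z² and hc factors cancel in the ratio.
λ₁/λ₂ = (1/1² − 1/4²)/(1/1² − 1/2²) = 0.9375/0.7500 = 1.25.

1.25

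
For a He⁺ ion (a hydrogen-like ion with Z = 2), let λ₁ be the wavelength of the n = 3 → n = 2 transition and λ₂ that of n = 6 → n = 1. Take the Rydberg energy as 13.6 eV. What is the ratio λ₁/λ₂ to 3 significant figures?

7.00

λ ∝ 1/ΔE ∝ 1/(1/n_f² − 1/n_i²), and the Z² and hc factors cancel in the ratio.
λ₁/λ₂ = (1/1² − 1/6²)/(1/2² − 1/3²) = 0.9722/0.1389 = 7.00.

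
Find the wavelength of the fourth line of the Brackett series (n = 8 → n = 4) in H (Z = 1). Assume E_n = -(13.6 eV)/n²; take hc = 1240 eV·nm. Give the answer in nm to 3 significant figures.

1950 nm

The Brackett series terminates on n_f = 4; the fourth line has n_i = 4+4 = 8.
ΔE = 13.60 × (1/4² − 1/8²) = 0.6375 eV.
λ = 1240 / 0.6375 = 1950 nm.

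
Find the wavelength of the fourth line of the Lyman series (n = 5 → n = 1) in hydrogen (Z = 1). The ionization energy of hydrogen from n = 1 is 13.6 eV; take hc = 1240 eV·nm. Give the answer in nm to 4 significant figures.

94.98 nm

The Lyman series terminates on n_f = 1; the fourth line has n_i = 1+4 = 5.
ΔE = 13.60 × (1/1² − 1/5²) = 13.06 eV.
λ = 1240 / 13.06 = 94.98 nm.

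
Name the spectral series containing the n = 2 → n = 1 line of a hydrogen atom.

The series is set by the lower level: n_f = 1 is the Lyman series.

Lyman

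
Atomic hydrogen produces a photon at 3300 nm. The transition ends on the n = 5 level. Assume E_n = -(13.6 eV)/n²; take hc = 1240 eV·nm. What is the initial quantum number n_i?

The photon energy is ΔE = hc/λ = 1240 / 3300 = 0.3758 eV.
With Z = 1, ΔE = 13.60 × (1/n_f² − 1/n_i²), so 1/n_f² − 1/n_i² = 0.02763.
With n_f = 5: 1/n_i² = 1/25 − 0.02763 = 0.01237, so n_i ≈ 8.99.

n_i = 9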